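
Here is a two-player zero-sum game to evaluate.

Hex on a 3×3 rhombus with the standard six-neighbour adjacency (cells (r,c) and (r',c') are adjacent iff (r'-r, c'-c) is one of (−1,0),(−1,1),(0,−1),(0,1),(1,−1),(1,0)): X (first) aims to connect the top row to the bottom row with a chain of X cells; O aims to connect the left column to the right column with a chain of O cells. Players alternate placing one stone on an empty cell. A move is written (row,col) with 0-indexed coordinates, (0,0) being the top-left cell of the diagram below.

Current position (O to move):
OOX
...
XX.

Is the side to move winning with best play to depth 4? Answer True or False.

ply 1, O at OOX/.../XX. | (1,0)=-1→OOX/O../XX.*; (1,1)=-1→OOX/.O./XX.; (1,2)=-1→OOX/..O/XX.; (2,2)=-1→OOX/.../XXO
ply 2, X at OOX/O../XX. | (1,1)=+1→OOX/OX./XX.*; (1,2)=+1→OOX/O.X/XX.; (2,2)=+1→OOX/O../XXX
ply 3: OOX/OX./XX. is terminal -1 (O); from OOX/.../XX. depth 4

O winning at [OOX/.../XX.]: False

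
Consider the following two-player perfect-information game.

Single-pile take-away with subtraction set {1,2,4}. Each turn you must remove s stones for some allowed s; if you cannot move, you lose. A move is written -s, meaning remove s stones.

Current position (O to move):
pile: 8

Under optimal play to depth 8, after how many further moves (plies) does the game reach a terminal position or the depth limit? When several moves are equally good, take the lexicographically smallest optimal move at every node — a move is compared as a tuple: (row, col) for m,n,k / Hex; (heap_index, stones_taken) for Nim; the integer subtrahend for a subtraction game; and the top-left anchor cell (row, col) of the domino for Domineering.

p1 O@[8]: -1[7]-1 -2[6]+1* -4[4]-1
p2 X@[6]: -1[5]-1* -2[4]-1 -4[2]-1
p3 O@[5]: -1[4]-1 -2[3]+1* -4[1]-1
p4 X@[3]: -1[2]-1* -2[1]-1
p5 O@[2]: -1[1]-1 -2[0]+1*
p6 X@[0] terminal -1; root [8] d8

PV length from [8]: 5 plies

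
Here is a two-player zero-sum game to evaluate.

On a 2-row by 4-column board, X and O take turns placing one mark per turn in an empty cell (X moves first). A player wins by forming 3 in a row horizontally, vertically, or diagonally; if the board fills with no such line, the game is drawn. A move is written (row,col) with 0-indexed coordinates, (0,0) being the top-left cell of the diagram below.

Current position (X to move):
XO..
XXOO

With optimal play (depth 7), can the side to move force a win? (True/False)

X winning at [XO../XXOO]: False

ply 1, X at XO../XXOO | (0,2)=+0→XOX./XXOO*; (0,3)=+0→XO.X/XXOO
ply 2, O at XOX./XXOO | (0,3)=+0→XOXO/XXOO*
ply 3: XOXO/XXOO is terminal +0 (X); from XO../XXOO depth 7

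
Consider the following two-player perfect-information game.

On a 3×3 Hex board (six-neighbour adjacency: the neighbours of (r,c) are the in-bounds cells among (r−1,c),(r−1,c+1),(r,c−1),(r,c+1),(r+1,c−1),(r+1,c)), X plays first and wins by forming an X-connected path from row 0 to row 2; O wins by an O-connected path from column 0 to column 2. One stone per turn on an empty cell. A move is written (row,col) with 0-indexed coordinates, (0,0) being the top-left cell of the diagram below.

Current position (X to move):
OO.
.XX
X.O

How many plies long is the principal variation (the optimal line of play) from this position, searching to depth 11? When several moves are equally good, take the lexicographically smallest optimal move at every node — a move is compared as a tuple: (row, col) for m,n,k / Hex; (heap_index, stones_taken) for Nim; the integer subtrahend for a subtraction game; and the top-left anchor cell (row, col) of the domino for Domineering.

PV length from [OO./.XX/X.O]: 1 ply

[OO./.XX/X.O] X move#1: (0,2):+1/OOX/.XX/X.O*, (1,0):-1/OO./XXX/X.O, (2,1):-1/OO./.XX/XXO
[OOX/.XX/X.O] end (terminal -1, O#2); searched OO./.XX/X.O to 11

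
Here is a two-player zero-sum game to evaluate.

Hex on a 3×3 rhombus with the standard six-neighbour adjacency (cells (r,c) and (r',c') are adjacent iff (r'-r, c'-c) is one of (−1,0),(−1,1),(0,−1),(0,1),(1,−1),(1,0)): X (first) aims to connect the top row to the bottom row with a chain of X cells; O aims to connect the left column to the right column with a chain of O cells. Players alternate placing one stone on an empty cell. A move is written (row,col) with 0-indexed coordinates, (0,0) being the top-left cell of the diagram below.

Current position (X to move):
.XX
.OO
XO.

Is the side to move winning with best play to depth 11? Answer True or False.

ply 1, X at .XX/.OO/XO. | (0,0)=-1→XXX/.OO/XO.; (1,0)=+1→.XX/XOO/XO.*; (2,2)=-1→.XX/.OO/XOX
ply 2: .XX/XOO/XO. is terminal -1 (O); from .XX/.OO/XO. depth 11

X winning at [.XX/.OO/XO.]: True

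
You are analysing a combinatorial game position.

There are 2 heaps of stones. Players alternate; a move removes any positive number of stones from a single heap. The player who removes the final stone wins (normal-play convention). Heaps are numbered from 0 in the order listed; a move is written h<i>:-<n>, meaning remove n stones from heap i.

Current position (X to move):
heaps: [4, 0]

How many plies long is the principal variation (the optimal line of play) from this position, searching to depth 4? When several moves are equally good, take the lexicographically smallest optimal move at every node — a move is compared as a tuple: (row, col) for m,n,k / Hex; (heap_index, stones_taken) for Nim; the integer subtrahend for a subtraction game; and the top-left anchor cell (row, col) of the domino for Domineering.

PV length from [(4,0)]: 1 ply

ply 1, X at (4,0) | h0:-1=-1→(3,0); h0:-2=-1→(2,0); h0:-3=-1→(1,0); h0:-4=+1→(0,0)*
ply 2: (0,0) is terminal -1 (O); from (4,0) depth 4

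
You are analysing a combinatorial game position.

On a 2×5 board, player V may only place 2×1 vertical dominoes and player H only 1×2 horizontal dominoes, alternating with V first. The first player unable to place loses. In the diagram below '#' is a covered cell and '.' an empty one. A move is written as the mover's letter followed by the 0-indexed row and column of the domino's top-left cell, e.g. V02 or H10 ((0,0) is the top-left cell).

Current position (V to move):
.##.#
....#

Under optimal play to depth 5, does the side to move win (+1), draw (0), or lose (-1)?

[.##.#/....#] V move#1: V00:-1/###.#/#...#*, V03:-1/.####/...##
[###.#/#...#] H move#2: H11:-1/###.#/###.#, H12:+1/###.#/#.###*
[###.#/#.###] end (terminal -1, V#3); searched .##.#/....# to 5

value(.##.#/....#, V) = -1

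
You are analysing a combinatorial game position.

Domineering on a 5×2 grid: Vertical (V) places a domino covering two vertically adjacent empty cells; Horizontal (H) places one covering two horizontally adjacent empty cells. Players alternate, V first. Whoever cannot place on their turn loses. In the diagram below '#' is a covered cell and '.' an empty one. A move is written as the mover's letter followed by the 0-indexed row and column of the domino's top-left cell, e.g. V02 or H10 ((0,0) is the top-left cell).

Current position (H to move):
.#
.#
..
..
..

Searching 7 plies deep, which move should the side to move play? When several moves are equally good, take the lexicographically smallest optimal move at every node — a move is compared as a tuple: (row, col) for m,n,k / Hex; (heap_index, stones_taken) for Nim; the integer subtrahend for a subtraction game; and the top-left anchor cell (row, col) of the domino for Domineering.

H's best at [.#/.#/../../..]: H30

[.#/.#/../../..] H move#1: H20:-1/.#/.#/##/../.., H30:+1/.#/.#/../##/..*, H40:-1/.#/.#/../../##
[.#/.#/../##/..] V move#2: V00:-1/##/##/../##/..*, V10:-1/.#/##/#./##/..
[##/##/../##/..] H move#3: H20:+1/##/##/##/##/..*, H40:+1/##/##/../##/##
[##/##/##/##/..] end (terminal -1, V#4); searched .#/.#/../../.. to 7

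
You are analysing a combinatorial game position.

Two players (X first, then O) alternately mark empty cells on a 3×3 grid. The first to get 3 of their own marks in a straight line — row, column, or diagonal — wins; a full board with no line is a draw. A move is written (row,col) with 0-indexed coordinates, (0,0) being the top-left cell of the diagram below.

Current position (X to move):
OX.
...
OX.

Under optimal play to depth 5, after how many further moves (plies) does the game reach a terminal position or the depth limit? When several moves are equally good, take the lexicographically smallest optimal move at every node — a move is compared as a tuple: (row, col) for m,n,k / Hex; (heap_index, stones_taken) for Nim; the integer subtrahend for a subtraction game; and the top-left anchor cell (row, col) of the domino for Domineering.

[OX./.../OX.] X move#1: (0,2):-1/OXX/.../OX., (1,0):-1/OX./X../OX., (1,1):+1/OX./.X./OX.*, (1,2):-1/OX./..X/OX., (2,2):-1/OX./.../OXX
[OX./.X./OX.] end (terminal -1, O#2); searched OX./.../OX. to 5

PV length from [OX./.../OX.]: 1 ply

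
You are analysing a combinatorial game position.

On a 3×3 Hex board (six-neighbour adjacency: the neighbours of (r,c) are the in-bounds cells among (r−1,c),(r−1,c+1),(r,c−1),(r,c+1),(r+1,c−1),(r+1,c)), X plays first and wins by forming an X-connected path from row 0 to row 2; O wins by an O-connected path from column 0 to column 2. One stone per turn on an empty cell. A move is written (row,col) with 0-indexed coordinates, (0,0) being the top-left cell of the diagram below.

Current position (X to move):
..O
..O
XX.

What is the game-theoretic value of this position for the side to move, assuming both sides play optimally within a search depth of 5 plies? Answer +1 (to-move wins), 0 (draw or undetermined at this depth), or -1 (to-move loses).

value(..O/..O/XX., X) = +1

p1 X@[..O/..O/XX.]: (0,0)[X.O/..O/XX.]-1 (0,1)[.XO/..O/XX.]+1* (1,0)[..O/X.O/XX.]+1 (1,1)[..O/.XO/XX.]-1 (2,2)[..O/..O/XXX]-1
p2 O@[.XO/..O/XX.]: (0,0)[OXO/..O/XX.]-1* (1,0)[.XO/O.O/XX.]-1 (1,1)[.XO/.OO/XX.]-1 (2,2)[.XO/..O/XXO]-1
p3 X@[OXO/..O/XX.]: (1,0)[OXO/X.O/XX.]+1* (1,1)[OXO/.XO/XX.]+1 (2,2)[OXO/..O/XXX]+1
p4 O@[OXO/X.O/XX.] terminal -1; root [..O/..O/XX.] d5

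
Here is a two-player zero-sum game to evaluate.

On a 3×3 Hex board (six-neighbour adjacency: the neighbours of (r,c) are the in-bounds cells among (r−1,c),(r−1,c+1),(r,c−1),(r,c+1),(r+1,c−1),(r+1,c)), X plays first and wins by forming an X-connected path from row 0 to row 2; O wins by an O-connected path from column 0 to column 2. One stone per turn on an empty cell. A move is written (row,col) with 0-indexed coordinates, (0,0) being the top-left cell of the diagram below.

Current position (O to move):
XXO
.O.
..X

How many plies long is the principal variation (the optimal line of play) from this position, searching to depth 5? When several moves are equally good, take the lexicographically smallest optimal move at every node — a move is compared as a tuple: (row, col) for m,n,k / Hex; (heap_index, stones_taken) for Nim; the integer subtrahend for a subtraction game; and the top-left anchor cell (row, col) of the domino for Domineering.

PV length from [XXO/.O./..X]: 1 ply

p1 O@[XXO/.O./..X]: (1,0)[XXO/OO./..X]+1* (1,2)[XXO/.OO/..X]+1 (2,0)[XXO/.O./O.X]+1 (2,1)[XXO/.O./.OX]+1
p2 X@[XXO/OO./..X] terminal -1; root [XXO/.O./..X] d5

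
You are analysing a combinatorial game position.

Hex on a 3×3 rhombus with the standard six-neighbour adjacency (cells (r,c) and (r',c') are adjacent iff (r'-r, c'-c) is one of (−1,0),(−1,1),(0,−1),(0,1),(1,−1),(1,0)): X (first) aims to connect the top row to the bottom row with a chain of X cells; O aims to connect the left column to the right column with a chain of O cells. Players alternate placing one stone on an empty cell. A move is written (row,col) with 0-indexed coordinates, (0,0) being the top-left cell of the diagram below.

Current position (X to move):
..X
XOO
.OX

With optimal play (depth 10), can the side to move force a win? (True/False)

X winning at [..X/XOO/.OX]: True

p1 X@[..X/XOO/.OX]: (0,0)[X.X/XOO/.OX]-1 (0,1)[.XX/XOO/.OX]-1 (2,0)[..X/XOO/XOX]+1*
p2 O@[..X/XOO/XOX]: (0,0)[O.X/XOO/XOX]-1* (0,1)[.OX/XOO/XOX]-1
p3 X@[O.X/XOO/XOX]: (0,1)[OXX/XOO/XOX]+1*
p4 O@[OXX/XOO/XOX] terminal -1; root [..X/XOO/.OX] d10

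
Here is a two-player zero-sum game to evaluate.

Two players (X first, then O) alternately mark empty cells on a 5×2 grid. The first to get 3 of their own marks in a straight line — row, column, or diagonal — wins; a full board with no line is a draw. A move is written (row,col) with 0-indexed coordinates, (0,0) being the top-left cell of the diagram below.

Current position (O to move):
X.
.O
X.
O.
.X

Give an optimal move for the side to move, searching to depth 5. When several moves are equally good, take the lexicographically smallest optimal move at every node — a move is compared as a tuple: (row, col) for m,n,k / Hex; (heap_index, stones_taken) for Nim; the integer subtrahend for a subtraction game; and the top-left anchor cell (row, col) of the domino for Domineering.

O's best at [X./.O/X./O./.X]: (1,0)

[X./.O/X./O./.X] O move#1: (0,1):-1/XO/.O/X./O./.X, (1,0):+0/X./OO/X./O./.X*, (2,1):-1/X./.O/XO/O./.X, (3,1):-1/X./.O/X./OO/.X, (4,0):-1/X./.O/X./O./OX
[X./OO/X./O./.X] X move#2: (0,1):+0/XX/OO/X./O./.X*, (2,1):+0/X./OO/XX/O./.X, (3,1):+0/X./OO/X./OX/.X, (4,0):-1/X./OO/X./O./XX
[XX/OO/X./O./.X] O move#3: (2,1):+0/XX/OO/XO/O./.X*, (3,1):+0/XX/OO/X./OO/.X, (4,0):+0/XX/OO/X./O./OX
[XX/OO/XO/O./.X] X move#4: (3,1):+0/XX/OO/XO/OX/.X*, (4,0):-1/XX/OO/XO/O./XX
[XX/OO/XO/OX/.X] O move#5: (4,0):+0/XX/OO/XO/OX/OX*
[XX/OO/XO/OX/OX] end (terminal +0, X#6); searched X./.O/X./O./.X to 5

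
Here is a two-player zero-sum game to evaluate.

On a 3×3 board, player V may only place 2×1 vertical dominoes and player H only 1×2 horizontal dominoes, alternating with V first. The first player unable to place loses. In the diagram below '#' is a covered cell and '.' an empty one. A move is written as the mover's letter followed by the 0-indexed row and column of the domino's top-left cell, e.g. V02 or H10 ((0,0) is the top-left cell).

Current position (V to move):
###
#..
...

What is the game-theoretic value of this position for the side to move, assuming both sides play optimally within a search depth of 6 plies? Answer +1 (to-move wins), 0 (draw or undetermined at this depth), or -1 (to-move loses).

[###/#../...] V move#1: V11:+1/###/##./.#.*, V12:-1/###/#.#/..#
[###/##./.#.] end (terminal -1, H#2); searched ###/#../... to 6

value(###/#../..., V) = +1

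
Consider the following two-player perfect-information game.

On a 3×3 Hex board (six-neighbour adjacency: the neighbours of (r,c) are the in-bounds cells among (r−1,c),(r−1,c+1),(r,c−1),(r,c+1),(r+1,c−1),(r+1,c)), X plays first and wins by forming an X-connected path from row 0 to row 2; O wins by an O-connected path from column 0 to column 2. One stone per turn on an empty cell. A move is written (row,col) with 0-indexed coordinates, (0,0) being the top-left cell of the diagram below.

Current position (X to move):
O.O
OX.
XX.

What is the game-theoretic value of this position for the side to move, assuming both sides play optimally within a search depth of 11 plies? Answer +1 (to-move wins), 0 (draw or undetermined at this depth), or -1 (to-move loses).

p1 X@[O.O/OX./XX.]: (0,1)[OXO/OX./XX.]+1* (1,2)[O.O/OXX/XX.]-1 (2,2)[O.O/OX./XXX]-1
p2 O@[OXO/OX./XX.] terminal -1; root [O.O/OX./XX.] d11

value(O.O/OX./XX., X) = +1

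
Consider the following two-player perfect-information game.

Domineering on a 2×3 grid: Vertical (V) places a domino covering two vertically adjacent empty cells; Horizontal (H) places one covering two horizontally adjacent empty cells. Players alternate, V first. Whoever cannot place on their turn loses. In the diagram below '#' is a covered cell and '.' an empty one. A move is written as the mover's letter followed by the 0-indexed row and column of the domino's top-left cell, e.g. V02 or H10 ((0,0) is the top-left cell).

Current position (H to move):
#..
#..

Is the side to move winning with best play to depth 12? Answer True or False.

p1 H@[#../#..]: H01[###/#..]+1* H11[#../###]+1
p2 V@[###/#..] terminal -1; root [#../#..] d12

H winning at [#../#..]: True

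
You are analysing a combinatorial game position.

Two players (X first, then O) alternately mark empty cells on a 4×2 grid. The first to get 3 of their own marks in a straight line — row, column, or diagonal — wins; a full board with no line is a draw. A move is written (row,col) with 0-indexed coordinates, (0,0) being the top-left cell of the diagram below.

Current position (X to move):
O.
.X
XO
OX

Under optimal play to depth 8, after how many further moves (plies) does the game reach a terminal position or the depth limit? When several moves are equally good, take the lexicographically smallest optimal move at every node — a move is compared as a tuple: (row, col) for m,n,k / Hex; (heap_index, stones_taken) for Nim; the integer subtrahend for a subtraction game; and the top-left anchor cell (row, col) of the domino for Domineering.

PV length from [O./.X/XO/OX]: 2 plies

p1 X@[O./.X/XO/OX]: (0,1)[OX/.X/XO/OX]+0* (1,0)[O./XX/XO/OX]+0
p2 O@[OX/.X/XO/OX]: (1,0)[OX/OX/XO/OX]+0*
p3 X@[OX/OX/XO/OX] terminal +0; root [O./.X/XO/OX] d8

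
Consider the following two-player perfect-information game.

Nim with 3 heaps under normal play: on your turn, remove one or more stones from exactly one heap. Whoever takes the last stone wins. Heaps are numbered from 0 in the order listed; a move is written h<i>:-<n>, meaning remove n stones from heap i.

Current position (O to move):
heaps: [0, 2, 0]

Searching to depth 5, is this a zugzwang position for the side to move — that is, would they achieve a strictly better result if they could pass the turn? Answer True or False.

zugzwang((0,2,0), O) = False

[(0,2,0)] O move#1: h1:-1:-1/(0,1,0), h1:-2:+1/(0,0,0)*
[(0,0,0)] end (terminal -1, X#2); searched (0,2,0) to 5
if O skipped the turn, X would face:
~ [(0,2,0)] X move#1: h1:-1:-1/(0,1,0), h1:-2:+1/(0,0,0)*
~ [(0,0,0)] end (terminal -1, O#2); searched (0,2,0) to 5
compare (O): move=+1 vs pass=-1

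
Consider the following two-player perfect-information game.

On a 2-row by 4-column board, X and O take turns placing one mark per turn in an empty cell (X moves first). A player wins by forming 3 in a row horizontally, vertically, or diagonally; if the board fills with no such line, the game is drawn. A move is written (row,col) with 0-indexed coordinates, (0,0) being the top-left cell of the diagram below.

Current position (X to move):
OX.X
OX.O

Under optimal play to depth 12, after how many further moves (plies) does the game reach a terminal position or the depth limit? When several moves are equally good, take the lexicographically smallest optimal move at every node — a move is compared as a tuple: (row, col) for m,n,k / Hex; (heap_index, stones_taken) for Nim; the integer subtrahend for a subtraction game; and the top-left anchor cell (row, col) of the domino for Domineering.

p1 X@[OX.X/OX.O]: (0,2)[OXXX/OX.O]+1* (1,2)[OX.X/OXXO]+0
p2 O@[OXXX/OX.O] terminal -1; root [OX.X/OX.O] d12

PV length from [OX.X/OX.O]: 1 ply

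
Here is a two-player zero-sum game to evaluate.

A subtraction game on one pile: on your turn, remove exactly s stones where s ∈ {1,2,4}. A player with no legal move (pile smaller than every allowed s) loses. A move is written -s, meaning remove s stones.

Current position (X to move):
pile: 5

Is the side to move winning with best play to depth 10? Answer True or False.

X winning at [5]: True

ply 1, X at 5 | -1=-1→4; -2=+1→3*; -4=-1→1
ply 2, O at 3 | -1=-1→2*; -2=-1→1
ply 3, X at 2 | -1=-1→1; -2=+1→0*
ply 4: 0 is terminal -1 (O); from 5 depth 10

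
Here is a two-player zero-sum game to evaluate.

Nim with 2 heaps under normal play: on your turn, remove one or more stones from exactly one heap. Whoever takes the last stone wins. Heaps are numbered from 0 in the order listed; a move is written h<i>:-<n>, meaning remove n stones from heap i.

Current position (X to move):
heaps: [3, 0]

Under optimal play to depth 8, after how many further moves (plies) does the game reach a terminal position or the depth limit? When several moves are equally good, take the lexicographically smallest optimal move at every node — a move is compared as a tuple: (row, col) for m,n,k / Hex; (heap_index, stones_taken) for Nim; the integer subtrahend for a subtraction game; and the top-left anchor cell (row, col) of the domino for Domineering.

p1 X@[(3,0)]: h0:-1[(2,0)]-1 h0:-2[(1,0)]-1 h0:-3[(0,0)]+1*
p2 O@[(0,0)] terminal -1; root [(3,0)] d8

PV length from [(3,0)]: 1 ply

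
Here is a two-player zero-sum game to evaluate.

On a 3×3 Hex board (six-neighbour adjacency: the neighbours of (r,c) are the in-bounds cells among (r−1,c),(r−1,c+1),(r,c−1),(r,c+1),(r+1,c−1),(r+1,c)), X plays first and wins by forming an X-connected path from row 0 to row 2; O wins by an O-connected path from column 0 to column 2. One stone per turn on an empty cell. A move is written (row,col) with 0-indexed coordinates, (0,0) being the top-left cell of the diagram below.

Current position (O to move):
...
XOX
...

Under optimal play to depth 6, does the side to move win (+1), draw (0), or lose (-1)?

p1 O@[.../XOX/...]: (0,0)[O../XOX/...]-1* (0,1)[.O./XOX/...]-1 (0,2)[..O/XOX/...]-1 (2,0)[.../XOX/O..]-1 (2,1)[.../XOX/.O.]-1 (2,2)[.../XOX/..O]-1
p2 X@[O../XOX/...]: (0,1)[OX./XOX/...]+1* (0,2)[O.X/XOX/...]+1 (2,0)[O../XOX/X..]+1 (2,1)[O../XOX/.X.]-1 (2,2)[O../XOX/..X]-1
p3 O@[OX./XOX/...]: (0,2)[OXO/XOX/...]-1* (2,0)[OX./XOX/O..]-1 (2,1)[OX./XOX/.O.]-1 (2,2)[OX./XOX/..O]-1
p4 X@[OXO/XOX/...]: (2,0)[OXO/XOX/X..]+1* (2,1)[OXO/XOX/.X.]-1 (2,2)[OXO/XOX/..X]-1
p5 O@[OXO/XOX/X..] terminal -1; root [.../XOX/...] d6

value(.../XOX/..., O) = -1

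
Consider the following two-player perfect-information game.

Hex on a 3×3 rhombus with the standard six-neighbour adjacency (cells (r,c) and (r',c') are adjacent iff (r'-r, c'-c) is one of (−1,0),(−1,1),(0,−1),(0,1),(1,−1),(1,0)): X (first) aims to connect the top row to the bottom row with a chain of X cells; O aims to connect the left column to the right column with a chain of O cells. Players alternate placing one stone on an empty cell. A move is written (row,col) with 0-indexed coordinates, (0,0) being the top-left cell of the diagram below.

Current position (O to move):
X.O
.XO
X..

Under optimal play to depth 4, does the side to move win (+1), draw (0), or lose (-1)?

value(X.O/.XO/X.., O) = -1

[X.O/.XO/X..] O move#1: (0,1):-1/XOO/.XO/X..*, (1,0):-1/X.O/OXO/X.., (2,1):-1/X.O/.XO/XO., (2,2):-1/X.O/.XO/X.O
[XOO/.XO/X..] X move#2: (1,0):+1/XOO/XXO/X..*, (2,1):-1/XOO/.XO/XX., (2,2):-1/XOO/.XO/X.X
[XOO/XXO/X..] end (terminal -1, O#3); searched X.O/.XO/X.. to 4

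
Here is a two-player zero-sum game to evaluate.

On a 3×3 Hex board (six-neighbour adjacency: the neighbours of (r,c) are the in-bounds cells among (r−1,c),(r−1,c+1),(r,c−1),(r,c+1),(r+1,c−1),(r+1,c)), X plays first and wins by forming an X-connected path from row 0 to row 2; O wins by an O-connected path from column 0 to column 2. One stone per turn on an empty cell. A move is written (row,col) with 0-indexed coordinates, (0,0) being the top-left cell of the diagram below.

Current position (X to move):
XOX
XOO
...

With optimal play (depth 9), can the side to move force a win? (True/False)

X winning at [XOX/XOO/...]: True

[XOX/XOO/...] X move#1: (2,0):+1/XOX/XOO/X..*, (2,1):-1/XOX/XOO/.X., (2,2):-1/XOX/XOO/..X
[XOX/XOO/X..] end (terminal -1, O#2); searched XOX/XOO/... to 9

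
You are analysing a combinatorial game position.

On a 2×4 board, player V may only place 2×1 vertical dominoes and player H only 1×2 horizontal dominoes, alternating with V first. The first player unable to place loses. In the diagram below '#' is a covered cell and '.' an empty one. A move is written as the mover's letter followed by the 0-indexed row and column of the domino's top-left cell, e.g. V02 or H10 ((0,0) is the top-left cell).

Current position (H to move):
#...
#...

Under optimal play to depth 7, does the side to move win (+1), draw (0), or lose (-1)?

p1 H@[#.../#...]: H01[###./#...]+1* H02[#.##/#...]+1 H11[#.../###.]+1 H12[#.../#.##]+1
p2 V@[###./#...]: V03[####/#..#]-1*
p3 H@[####/#..#]: H11[####/####]+1*
p4 V@[####/####] terminal -1; root [#.../#...] d7

value(#.../#..., H) = +1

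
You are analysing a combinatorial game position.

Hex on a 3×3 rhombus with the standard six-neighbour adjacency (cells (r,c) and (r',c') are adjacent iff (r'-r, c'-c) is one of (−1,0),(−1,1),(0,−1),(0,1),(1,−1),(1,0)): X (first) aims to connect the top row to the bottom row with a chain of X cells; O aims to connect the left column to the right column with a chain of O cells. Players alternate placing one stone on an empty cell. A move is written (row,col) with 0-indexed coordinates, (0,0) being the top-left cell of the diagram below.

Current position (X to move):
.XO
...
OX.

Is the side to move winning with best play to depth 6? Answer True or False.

ply 1, X at .XO/.../OX. | (0,0)=-1→XXO/.../OX.; (1,0)=-1→.XO/X../OX.; (1,1)=+1→.XO/.X./OX.*; (1,2)=-1→.XO/..X/OX.; (2,2)=-1→.XO/.../OXX
ply 2: .XO/.X./OX. is terminal -1 (O); from .XO/.../OX. depth 6

X winning at [.XO/.../OX.]: True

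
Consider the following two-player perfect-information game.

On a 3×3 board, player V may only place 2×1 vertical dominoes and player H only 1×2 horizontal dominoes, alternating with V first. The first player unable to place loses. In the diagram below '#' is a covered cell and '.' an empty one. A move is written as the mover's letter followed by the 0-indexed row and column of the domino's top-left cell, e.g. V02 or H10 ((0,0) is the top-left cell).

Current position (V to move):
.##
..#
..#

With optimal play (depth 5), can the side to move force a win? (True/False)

V winning at [.##/..#/..#]: True

ply 1, V at .##/..#/..# | V00=-1→###/#.#/..#; V10=+1→.##/#.#/#.#*; V11=+1→.##/.##/.##
ply 2: .##/#.#/#.# is terminal -1 (H); from .##/..#/..# depth 5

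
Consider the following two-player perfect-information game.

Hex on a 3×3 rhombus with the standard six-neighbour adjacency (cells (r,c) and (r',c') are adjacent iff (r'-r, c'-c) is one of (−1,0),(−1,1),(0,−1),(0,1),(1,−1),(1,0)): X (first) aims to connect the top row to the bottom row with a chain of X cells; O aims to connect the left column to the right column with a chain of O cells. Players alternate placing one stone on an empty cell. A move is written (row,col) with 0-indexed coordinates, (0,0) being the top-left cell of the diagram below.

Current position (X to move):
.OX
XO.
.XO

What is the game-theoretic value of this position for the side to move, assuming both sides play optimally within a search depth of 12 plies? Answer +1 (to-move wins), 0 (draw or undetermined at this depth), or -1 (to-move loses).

value(.OX/XO./.XO, X) = +1

[.OX/XO./.XO] X move#1: (0,0):+1/XOX/XO./.XO*, (1,2):+1/.OX/XOX/.XO, (2,0):+1/.OX/XO./XXO
[XOX/XO./.XO] O move#2: (1,2):-1/XOX/XOO/.XO*, (2,0):-1/XOX/XO./OXO
[XOX/XOO/.XO] X move#3: (2,0):+1/XOX/XOO/XXO*
[XOX/XOO/XXO] end (terminal -1, O#4); searched .OX/XO./.XO to 12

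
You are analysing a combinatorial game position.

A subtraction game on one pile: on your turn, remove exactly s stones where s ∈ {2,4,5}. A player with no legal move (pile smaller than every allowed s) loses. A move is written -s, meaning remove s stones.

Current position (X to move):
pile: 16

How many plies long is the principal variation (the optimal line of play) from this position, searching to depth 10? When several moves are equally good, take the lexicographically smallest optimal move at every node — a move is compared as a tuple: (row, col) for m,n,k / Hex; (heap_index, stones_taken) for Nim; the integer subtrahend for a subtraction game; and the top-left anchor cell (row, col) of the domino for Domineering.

p1 X@[16]: -2[14]+1* -4[12]-1 -5[11]-1
p2 O@[14]: -2[12]-1* -4[10]-1 -5[9]-1
p3 X@[12]: -2[10]-1 -4[8]+1* -5[7]+1
p4 O@[8]: -2[6]-1* -4[4]-1 -5[3]-1
p5 X@[6]: -2[4]-1 -4[2]-1 -5[1]+1*
p6 O@[1] terminal -1; root [16] d10

PV length from [16]: 5 plies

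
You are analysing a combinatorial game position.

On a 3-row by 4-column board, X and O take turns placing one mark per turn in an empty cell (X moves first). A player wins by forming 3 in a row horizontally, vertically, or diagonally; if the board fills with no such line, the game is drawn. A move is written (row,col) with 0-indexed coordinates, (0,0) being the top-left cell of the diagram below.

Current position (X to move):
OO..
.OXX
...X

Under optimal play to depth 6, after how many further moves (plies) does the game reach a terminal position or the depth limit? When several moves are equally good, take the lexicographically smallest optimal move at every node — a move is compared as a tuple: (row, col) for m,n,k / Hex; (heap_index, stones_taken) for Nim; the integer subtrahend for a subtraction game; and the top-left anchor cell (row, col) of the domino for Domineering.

[OO../.OXX/...X] X move#1: (0,2):-1/OOX./.OXX/...X, (0,3):+1/OO.X/.OXX/...X*, (1,0):-1/OO../XOXX/...X, (2,0):-1/OO../.OXX/X..X, (2,1):-1/OO../.OXX/.X.X, (2,2):-1/OO../.OXX/..XX
[OO.X/.OXX/...X] end (terminal -1, O#2); searched OO../.OXX/...X to 6

PV length from [OO../.OXX/...X]: 1 ply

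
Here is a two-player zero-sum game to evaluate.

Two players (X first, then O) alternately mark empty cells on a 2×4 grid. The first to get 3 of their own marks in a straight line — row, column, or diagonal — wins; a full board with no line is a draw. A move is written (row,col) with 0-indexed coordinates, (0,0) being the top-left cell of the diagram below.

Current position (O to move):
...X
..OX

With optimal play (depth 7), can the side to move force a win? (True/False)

[...X/..OX] O move#1: (0,0):+0/O..X/..OX*, (0,1):+0/.O.X/..OX, (0,2):+0/..OX/..OX, (1,0):+0/...X/O.OX, (1,1):+0/...X/.OOX
[O..X/..OX] X move#2: (0,1):+0/OX.X/..OX*, (0,2):+0/O.XX/..OX, (1,0):+0/O..X/X.OX, (1,1):+0/O..X/.XOX
[OX.X/..OX] O move#3: (0,2):+0/OXOX/..OX*, (1,0):-1/OX.X/O.OX, (1,1):-1/OX.X/.OOX
[OXOX/..OX] X move#4: (1,0):+0/OXOX/X.OX*, (1,1):+0/OXOX/.XOX
[OXOX/X.OX] O move#5: (1,1):+0/OXOX/XOOX*
[OXOX/XOOX] end (terminal +0, X#6); searched ...X/..OX to 7

O winning at [...X/..OX]: False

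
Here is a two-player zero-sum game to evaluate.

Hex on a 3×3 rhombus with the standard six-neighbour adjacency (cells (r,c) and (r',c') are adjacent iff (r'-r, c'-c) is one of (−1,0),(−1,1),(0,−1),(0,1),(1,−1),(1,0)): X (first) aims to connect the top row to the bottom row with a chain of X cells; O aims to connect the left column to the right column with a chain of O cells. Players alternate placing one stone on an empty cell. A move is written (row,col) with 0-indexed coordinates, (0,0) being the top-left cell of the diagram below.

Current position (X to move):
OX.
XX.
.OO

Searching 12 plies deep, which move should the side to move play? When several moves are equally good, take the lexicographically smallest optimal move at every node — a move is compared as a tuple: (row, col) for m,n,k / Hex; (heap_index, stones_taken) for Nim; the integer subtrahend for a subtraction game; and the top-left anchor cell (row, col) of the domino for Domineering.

[OX./XX./.OO] X move#1: (0,2):-1/OXX/XX./.OO, (1,2):-1/OX./XXX/.OO, (2,0):+1/OX./XX./XOO*
[OX./XX./XOO] end (terminal -1, O#2); searched OX./XX./.OO to 12

X's best at [OX./XX./.OO]: (2,0)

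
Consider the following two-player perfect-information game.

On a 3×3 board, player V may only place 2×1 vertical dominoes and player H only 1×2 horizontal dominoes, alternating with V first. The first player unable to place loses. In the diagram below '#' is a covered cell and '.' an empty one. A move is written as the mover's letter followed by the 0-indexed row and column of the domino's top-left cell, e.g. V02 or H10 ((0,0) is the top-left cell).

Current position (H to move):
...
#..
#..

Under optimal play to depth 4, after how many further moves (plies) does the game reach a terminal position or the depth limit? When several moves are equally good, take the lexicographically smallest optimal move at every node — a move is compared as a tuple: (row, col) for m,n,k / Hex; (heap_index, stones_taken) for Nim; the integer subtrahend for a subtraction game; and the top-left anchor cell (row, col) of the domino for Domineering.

PV length from [.../#../#..]: 1 ply

ply 1, H at .../#../#.. | H00=-1→##./#../#..; H01=-1→.##/#../#..; H11=+1→.../###/#..*; H21=-1→.../#../###
ply 2: .../###/#.. is terminal -1 (V); from .../#../#.. depth 4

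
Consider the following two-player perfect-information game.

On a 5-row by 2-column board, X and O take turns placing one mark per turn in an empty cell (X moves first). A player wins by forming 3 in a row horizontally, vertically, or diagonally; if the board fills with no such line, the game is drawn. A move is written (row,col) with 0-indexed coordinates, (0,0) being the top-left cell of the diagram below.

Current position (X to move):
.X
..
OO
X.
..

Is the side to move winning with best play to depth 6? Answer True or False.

p1 X@[.X/../OO/X./..]: (0,0)[XX/../OO/X./..]-1 (1,0)[.X/X./OO/X./..]-1 (1,1)[.X/.X/OO/X./..]+0* (3,1)[.X/../OO/XX/..]+0 (4,0)[.X/../OO/X./X.]-1 (4,1)[.X/../OO/X./.X]+0
p2 O@[.X/.X/OO/X./..]: (0,0)[OX/.X/OO/X./..]+0* (1,0)[.X/OX/OO/X./..]+0 (3,1)[.X/.X/OO/XO/..]+0 (4,0)[.X/.X/OO/X./O.]+0 (4,1)[.X/.X/OO/X./.O]+0
p3 X@[OX/.X/OO/X./..]: (1,0)[OX/XX/OO/X./..]+0* (3,1)[OX/.X/OO/XX/..]-1 (4,0)[OX/.X/OO/X./X.]-1 (4,1)[OX/.X/OO/X./.X]-1
p4 O@[OX/XX/OO/X./..]: (3,1)[OX/XX/OO/XO/..]+0* (4,0)[OX/XX/OO/X./O.]+0 (4,1)[OX/XX/OO/X./.O]+0
p5 X@[OX/XX/OO/XO/..]: (4,0)[OX/XX/OO/XO/X.]-1 (4,1)[OX/XX/OO/XO/.X]+0*
p6 O@[OX/XX/OO/XO/.X]: (4,0)[OX/XX/OO/XO/OX]+0*
p7 X@[OX/XX/OO/XO/OX] terminal +0; root [.X/../OO/X./..] d6

X winning at [.X/../OO/X./..]: False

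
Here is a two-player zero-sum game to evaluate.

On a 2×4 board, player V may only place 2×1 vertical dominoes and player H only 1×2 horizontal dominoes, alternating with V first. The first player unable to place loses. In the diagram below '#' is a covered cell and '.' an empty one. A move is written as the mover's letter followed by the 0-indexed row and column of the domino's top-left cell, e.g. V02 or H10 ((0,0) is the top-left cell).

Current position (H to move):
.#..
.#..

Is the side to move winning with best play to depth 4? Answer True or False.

[.#../.#..] H move#1: H02:+1/.###/.#..*, H12:+1/.#../.###
[.###/.#..] V move#2: V00:-1/####/##..*
[####/##..] H move#3: H12:+1/####/####*
[####/####] end (terminal -1, V#4); searched .#../.#.. to 4

H winning at [.#../.#..]: True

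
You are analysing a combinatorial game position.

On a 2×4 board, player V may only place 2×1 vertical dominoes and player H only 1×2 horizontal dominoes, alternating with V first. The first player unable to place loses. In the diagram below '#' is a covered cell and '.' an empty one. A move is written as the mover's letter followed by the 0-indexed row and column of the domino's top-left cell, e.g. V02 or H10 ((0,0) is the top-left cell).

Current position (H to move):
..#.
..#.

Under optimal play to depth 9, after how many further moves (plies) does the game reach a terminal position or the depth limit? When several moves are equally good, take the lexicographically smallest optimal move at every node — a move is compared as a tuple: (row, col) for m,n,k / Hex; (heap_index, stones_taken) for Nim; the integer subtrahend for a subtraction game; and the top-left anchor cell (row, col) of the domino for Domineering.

p1 H@[..#./..#.]: H00[###./..#.]+1* H10[..#./###.]+1
p2 V@[###./..#.]: V03[####/..##]-1*
p3 H@[####/..##]: H10[####/####]+1*
p4 V@[####/####] terminal -1; root [..#./..#.] d9

PV length from [..#./..#.]: 3 plies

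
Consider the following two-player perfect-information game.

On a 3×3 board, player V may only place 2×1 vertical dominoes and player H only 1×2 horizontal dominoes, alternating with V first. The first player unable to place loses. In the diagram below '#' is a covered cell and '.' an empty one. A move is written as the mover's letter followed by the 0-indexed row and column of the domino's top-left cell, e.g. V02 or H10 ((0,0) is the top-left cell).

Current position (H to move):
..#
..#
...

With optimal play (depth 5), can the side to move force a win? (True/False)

ply 1, H at ..#/..#/... | H00=-1→###/..#/...; H10=+1→..#/###/...*; H20=-1→..#/..#/##.; H21=-1→..#/..#/.##
ply 2: ..#/###/... is terminal -1 (V); from ..#/..#/... depth 5

H winning at [..#/..#/...]: True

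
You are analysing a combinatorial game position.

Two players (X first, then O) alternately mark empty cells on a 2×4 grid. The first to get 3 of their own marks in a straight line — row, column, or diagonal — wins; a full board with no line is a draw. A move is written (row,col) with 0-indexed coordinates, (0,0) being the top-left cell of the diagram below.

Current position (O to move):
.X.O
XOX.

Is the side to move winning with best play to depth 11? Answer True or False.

p1 O@[.X.O/XOX.]: (0,0)[OX.O/XOX.]+0* (0,2)[.XOO/XOX.]+0 (1,3)[.X.O/XOXO]+0
p2 X@[OX.O/XOX.]: (0,2)[OXXO/XOX.]+0* (1,3)[OX.O/XOXX]+0
p3 O@[OXXO/XOX.]: (1,3)[OXXO/XOXO]+0*
p4 X@[OXXO/XOXO] terminal +0; root [.X.O/XOX.] d11

O winning at [.X.O/XOX.]: False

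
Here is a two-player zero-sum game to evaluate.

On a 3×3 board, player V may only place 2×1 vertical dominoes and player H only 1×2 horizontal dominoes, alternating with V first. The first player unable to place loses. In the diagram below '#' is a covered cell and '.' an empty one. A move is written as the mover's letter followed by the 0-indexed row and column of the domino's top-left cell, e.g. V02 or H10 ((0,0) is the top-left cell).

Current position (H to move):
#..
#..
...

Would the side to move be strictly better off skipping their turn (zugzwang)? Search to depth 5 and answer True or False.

zugzwang(#../#../..., H) = False

ply 1, H at #../#../... | H01=-1→###/#../...; H11=+1→#../###/...*; H20=-1→#../#../##.; H21=-1→#../#../.##
ply 2: #../###/... is terminal -1 (V); from #../#../... depth 5
suppose H passes — search the same position with V to move:
pass> ply 1, V at #../#../... | V01=+1→##./##./...*; V02=+1→#.#/#.#/...; V11=+1→#../##./.#.; V12=+1→#../#.#/..#
pass> ply 2, H at ##./##./... | H20=-1→##./##./##.*; H21=-1→##./##./.##
pass> ply 3, V at ##./##./##. | V02=+1→###/###/##.*; V12=+1→##./###/###
pass> ply 4: ###/###/##. is terminal -1 (H); from #../#../... depth 5
for H: play +1, pass -1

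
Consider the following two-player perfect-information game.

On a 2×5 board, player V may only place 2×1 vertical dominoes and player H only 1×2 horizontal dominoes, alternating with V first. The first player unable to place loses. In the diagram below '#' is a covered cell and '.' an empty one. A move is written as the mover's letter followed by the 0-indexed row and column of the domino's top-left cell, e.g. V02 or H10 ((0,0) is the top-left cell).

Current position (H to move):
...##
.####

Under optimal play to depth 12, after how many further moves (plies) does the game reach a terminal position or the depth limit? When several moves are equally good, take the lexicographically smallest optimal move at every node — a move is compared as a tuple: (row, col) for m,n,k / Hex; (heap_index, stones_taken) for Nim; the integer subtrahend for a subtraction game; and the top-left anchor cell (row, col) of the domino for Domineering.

PV length from [...##/.####]: 1 ply

ply 1, H at ...##/.#### | H00=+1→##.##/.####*; H01=-1→.####/.####
ply 2: ##.##/.#### is terminal -1 (V); from ...##/.#### depth 12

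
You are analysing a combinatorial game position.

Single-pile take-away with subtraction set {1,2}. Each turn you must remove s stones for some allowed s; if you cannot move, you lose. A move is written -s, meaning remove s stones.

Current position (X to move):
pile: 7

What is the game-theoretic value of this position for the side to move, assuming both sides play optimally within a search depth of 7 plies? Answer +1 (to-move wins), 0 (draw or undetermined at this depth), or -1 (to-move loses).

ply 1, X at 7 | -1=+1→6*; -2=-1→5
ply 2, O at 6 | -1=-1→5*; -2=-1→4
ply 3, X at 5 | -1=-1→4; -2=+1→3*
ply 4, O at 3 | -1=-1→2*; -2=-1→1
ply 5, X at 2 | -1=-1→1; -2=+1→0*
ply 6: 0 is terminal -1 (O); from 7 depth 7

value(7, X) = +1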